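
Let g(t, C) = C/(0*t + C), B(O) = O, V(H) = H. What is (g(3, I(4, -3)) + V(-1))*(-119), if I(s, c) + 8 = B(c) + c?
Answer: 0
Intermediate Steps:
I(s, c) = -8 + 2*c (I(s, c) = -8 + (c + c) = -8 + 2*c)
g(t, C) = 1 (g(t, C) = C/(0 + C) = C/C = 1)
(g(3, I(4, -3)) + V(-1))*(-119) = (1 - 1)*(-119) = 0*(-119) = 0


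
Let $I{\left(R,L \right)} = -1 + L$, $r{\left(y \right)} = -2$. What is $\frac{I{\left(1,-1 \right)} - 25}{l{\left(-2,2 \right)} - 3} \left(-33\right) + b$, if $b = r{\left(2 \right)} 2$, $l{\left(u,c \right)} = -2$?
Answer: $- \frac{911}{5} \approx -182.2$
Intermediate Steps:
$b = -4$ ($b = \left(-2\right) 2 = -4$)
$\frac{I{\left(1,-1 \right)} - 25}{l{\left(-2,2 \right)} - 3} \left(-33\right) + b = \frac{\left(-1 - 1\right) - 25}{-2 - 3} \left(-33\right) - 4 = \frac{-2 - 25}{-5} \left(-33\right) - 4 = \left(-27\right) \left(- \frac{1}{5}\right) \left(-33\right) - 4 = \frac{27}{5} \left(-33\right) - 4 = - \frac{891}{5} - 4 = - \frac{911}{5}$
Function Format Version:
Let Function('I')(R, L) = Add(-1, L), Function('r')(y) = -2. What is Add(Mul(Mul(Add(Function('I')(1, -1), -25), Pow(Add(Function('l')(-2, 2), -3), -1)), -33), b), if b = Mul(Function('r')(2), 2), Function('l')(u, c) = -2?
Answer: Rational(-911, 5) ≈ -182.20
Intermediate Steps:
b = -4 (b = Mul(-2, 2) = -4)
Add(Mul(Mul(Add(Function('I')(1, -1), -25), Pow(Add(Function('l')(-2, 2), -3), -1)), -33), b) = Add(Mul(Mul(Add(Add(-1, -1), -25), Pow(Add(-2, -3), -1)), -33), -4) = Add(Mul(Mul(Add(-2, -25), Pow(-5, -1)), -33), -4) = Add(Mul(Mul(-27, Rational(-1, 5)), -33), -4) = Add(Mul(Rational(27, 5), -33), -4) = Add(Rational(-891, 5), -4) = Rational(-911, 5)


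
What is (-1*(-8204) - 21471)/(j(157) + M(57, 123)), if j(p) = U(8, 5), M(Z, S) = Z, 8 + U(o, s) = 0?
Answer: -13267/49 ≈ -270.75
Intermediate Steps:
U(o, s) = -8 (U(o, s) = -8 + 0 = -8)
j(p) = -8
(-1*(-8204) - 21471)/(j(157) + M(57, 123)) = (-1*(-8204) - 21471)/(-8 + 57) = (8204 - 21471)/49 = -13267*1/49 = -13267/49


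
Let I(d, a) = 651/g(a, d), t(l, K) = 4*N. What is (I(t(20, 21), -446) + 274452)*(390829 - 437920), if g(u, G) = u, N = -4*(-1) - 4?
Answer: -5764171076631/446 ≈ -1.2924e+10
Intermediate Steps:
N = 0 (N = 4 - 4 = 0)
t(l, K) = 0 (t(l, K) = 4*0 = 0)
I(d, a) = 651/a
(I(t(20, 21), -446) + 274452)*(390829 - 437920) = (651/(-446) + 274452)*(390829 - 437920) = (651*(-1/446) + 274452)*(-47091) = (-651/446 + 274452)*(-47091) = (122404941/446)*(-47091) = -5764171076631/446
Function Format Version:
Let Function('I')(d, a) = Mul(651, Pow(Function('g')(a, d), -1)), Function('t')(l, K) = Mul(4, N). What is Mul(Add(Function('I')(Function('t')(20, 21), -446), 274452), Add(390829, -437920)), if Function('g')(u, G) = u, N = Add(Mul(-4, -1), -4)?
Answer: Rational(-5764171076631, 446) ≈ -1.2924e+10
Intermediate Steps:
N = 0 (N = Add(4, -4) = 0)
Function('t')(l, K) = 0 (Function('t')(l, K) = Mul(4, 0) = 0)
Function('I')(d, a) = Mul(651, Pow(a, -1))
Mul(Add(Function('I')(Function('t')(20, 21), -446), 274452), Add(390829, -437920)) = Mul(Add(Mul(651, Pow(-446, -1)), 274452), Add(390829, -437920)) = Mul(Add(Mul(651, Rational(-1, 446)), 274452), -47091) = Mul(Add(Rational(-651, 446), 274452), -47091) = Mul(Rational(122404941, 446), -47091) = Rational(-5764171076631, 446)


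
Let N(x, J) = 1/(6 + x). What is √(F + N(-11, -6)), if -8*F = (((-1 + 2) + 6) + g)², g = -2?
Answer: I*√1330/20 ≈ 1.8235*I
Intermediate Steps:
F = -25/8 (F = -(((-1 + 2) + 6) - 2)²/8 = -((1 + 6) - 2)²/8 = -(7 - 2)²/8 = -⅛*5² = -⅛*25 = -25/8 ≈ -3.1250)
√(F + N(-11, -6)) = √(-25/8 + 1/(6 - 11)) = √(-25/8 + 1/(-5)) = √(-25/8 - ⅕) = √(-133/40) = I*√1330/20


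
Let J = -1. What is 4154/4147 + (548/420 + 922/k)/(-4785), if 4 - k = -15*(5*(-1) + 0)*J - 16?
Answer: 24804581/24819795 ≈ 0.99939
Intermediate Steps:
k = 95 (k = 4 - (-15*(5*(-1) + 0)*(-1) - 16) = 4 - (-15*(-5 + 0)*(-1) - 16) = 4 - (-(-75)*(-1) - 16) = 4 - (-15*5 - 16) = 4 - (-75 - 16) = 4 - 1*(-91) = 4 + 91 = 95)
4154/4147 + (548/420 + 922/k)/(-4785) = 4154/4147 + (548/420 + 922/95)/(-4785) = 4154*(1/4147) + (548*(1/420) + 922*(1/95))*(-1/4785) = 4154/4147 + (137/105 + 922/95)*(-1/4785) = 4154/4147 + (4393/399)*(-1/4785) = 4154/4147 - 4393/1909215 = 24804581/24819795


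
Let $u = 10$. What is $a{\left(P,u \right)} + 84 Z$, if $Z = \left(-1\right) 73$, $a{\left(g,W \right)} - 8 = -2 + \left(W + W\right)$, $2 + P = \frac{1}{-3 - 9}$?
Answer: $-6106$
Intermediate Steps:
$P = - \frac{25}{12}$ ($P = -2 + \frac{1}{-3 - 9} = -2 + \frac{1}{-12} = -2 - \frac{1}{12} = - \frac{25}{12} \approx -2.0833$)
$a{\left(g,W \right)} = 6 + 2 W$ ($a{\left(g,W \right)} = 8 + \left(-2 + \left(W + W\right)\right) = 8 + \left(-2 + 2 W\right) = 6 + 2 W$)
$Z = -73$
$a{\left(P,u \right)} + 84 Z = \left(6 + 2 \cdot 10\right) + 84 \left(-73\right) = \left(6 + 20\right) - 6132 = 26 - 6132 = -6106$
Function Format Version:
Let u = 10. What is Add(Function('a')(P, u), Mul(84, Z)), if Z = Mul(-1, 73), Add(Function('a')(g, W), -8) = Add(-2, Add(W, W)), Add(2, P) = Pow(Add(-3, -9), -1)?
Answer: -6106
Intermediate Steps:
P = Rational(-25, 12) (P = Add(-2, Pow(Add(-3, -9), -1)) = Add(-2, Pow(-12, -1)) = Add(-2, Rational(-1, 12)) = Rational(-25, 12) ≈ -2.0833)
Function('a')(g, W) = Add(6, Mul(2, W)) (Function('a')(g, W) = Add(8, Add(-2, Add(W, W))) = Add(8, Add(-2, Mul(2, W))) = Add(6, Mul(2, W)))
Z = -73
Add(Function('a')(P, u), Mul(84, Z)) = Add(Add(6, Mul(2, 10)), Mul(84, -73)) = Add(Add(6, 20), -6132) = Add(26, -6132) = -6106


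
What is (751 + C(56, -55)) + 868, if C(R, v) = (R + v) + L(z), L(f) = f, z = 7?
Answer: 1627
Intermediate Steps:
C(R, v) = 7 + R + v (C(R, v) = (R + v) + 7 = 7 + R + v)
(751 + C(56, -55)) + 868 = (751 + (7 + 56 - 55)) + 868 = (751 + 8) + 868 = 759 + 868 = 1627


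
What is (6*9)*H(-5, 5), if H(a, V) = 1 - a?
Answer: 324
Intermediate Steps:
(6*9)*H(-5, 5) = (6*9)*(1 - 1*(-5)) = 54*(1 + 5) = 54*6 = 324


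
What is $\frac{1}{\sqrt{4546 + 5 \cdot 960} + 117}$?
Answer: $\frac{117}{4343} - \frac{\sqrt{9346}}{4343} \approx 0.00468$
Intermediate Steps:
$\frac{1}{\sqrt{4546 + 5 \cdot 960} + 117} = \frac{1}{\sqrt{4546 + 4800} + 117} = \frac{1}{\sqrt{9346} + 117} = \frac{1}{117 + \sqrt{9346}}$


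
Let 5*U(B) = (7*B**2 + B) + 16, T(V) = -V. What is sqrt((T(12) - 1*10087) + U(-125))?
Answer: sqrt(293855)/5 ≈ 108.42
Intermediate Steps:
U(B) = 16/5 + B/5 + 7*B**2/5 (U(B) = ((7*B**2 + B) + 16)/5 = ((B + 7*B**2) + 16)/5 = (16 + B + 7*B**2)/5 = 16/5 + B/5 + 7*B**2/5)
sqrt((T(12) - 1*10087) + U(-125)) = sqrt((-1*12 - 1*10087) + (16/5 + (1/5)*(-125) + (7/5)*(-125)**2)) = sqrt((-12 - 10087) + (16/5 - 25 + (7/5)*15625)) = sqrt(-10099 + (16/5 - 25 + 21875)) = sqrt(-10099 + 109266/5) = sqrt(58771/5) = sqrt(293855)/5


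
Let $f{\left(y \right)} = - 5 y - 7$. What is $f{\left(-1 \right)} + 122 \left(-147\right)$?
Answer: $-17936$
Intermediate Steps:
$f{\left(y \right)} = -7 - 5 y$ ($f{\left(y \right)} = - 5 y - 7 = -7 - 5 y$)
$f{\left(-1 \right)} + 122 \left(-147\right) = \left(-7 - -5\right) + 122 \left(-147\right) = \left(-7 + 5\right) - 17934 = -2 - 17934 = -17936$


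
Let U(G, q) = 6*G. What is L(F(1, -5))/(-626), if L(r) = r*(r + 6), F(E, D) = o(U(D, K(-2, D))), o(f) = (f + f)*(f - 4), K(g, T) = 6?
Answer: -2086920/313 ≈ -6667.5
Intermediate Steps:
o(f) = 2*f*(-4 + f) (o(f) = (2*f)*(-4 + f) = 2*f*(-4 + f))
F(E, D) = 12*D*(-4 + 6*D) (F(E, D) = 2*(6*D)*(-4 + 6*D) = 12*D*(-4 + 6*D))
L(r) = r*(6 + r)
L(F(1, -5))/(-626) = ((24*(-5)*(-2 + 3*(-5)))*(6 + 24*(-5)*(-2 + 3*(-5))))/(-626) = ((24*(-5)*(-2 - 15))*(6 + 24*(-5)*(-2 - 15)))*(-1/626) = ((24*(-5)*(-17))*(6 + 24*(-5)*(-17)))*(-1/626) = (2040*(6 + 2040))*(-1/626) = (2040*2046)*(-1/626) = 4173840*(-1/626) = -2086920/313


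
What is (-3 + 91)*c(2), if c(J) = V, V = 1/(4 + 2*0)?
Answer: 22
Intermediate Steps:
V = ¼ (V = 1/(4 + 0) = 1/4 = ¼ ≈ 0.25000)
c(J) = ¼
(-3 + 91)*c(2) = (-3 + 91)*(¼) = 88*(¼) = 22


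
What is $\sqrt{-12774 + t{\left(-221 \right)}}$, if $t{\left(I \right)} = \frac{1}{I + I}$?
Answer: $\frac{i \sqrt{2495580178}}{442} \approx 113.02 i$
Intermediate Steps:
$t{\left(I \right)} = \frac{1}{2 I}$
$\sqrt{-12774 + t{\left(-221 \right)}} = \sqrt{-12774 + \frac{1}{2 \left(-221\right)}} = \sqrt{-12774 + \frac{1}{2} \left(- \frac{1}{221}\right)} = \sqrt{-12774 - \frac{1}{442}} = \sqrt{- \frac{5646109}{442}} = \frac{i \sqrt{2495580178}}{442}$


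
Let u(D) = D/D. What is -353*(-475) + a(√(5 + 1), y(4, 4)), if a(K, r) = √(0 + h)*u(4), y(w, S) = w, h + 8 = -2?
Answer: 167675 + I*√10 ≈ 1.6768e+5 + 3.1623*I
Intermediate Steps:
h = -10 (h = -8 - 2 = -10)
u(D) = 1
a(K, r) = I*√10 (a(K, r) = √(0 - 10)*1 = √(-10)*1 = (I*√10)*1 = I*√10)
-353*(-475) + a(√(5 + 1), y(4, 4)) = -353*(-475) + I*√10 = 167675 + I*√10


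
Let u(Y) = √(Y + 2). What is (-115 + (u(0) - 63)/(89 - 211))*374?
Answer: -2611829/61 - 187*√2/61 ≈ -42821.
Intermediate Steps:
u(Y) = √(2 + Y)
(-115 + (u(0) - 63)/(89 - 211))*374 = (-115 + (√(2 + 0) - 63)/(89 - 211))*374 = (-115 + (√2 - 63)/(-122))*374 = (-115 + (-63 + √2)*(-1/122))*374 = (-115 + (63/122 - √2/122))*374 = (-13967/122 - √2/122)*374 = -2611829/61 - 187*√2/61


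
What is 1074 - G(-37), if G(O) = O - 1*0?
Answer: 1111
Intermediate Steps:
G(O) = O (G(O) = O + 0 = O)
1074 - G(-37) = 1074 - 1*(-37) = 1074 + 37 = 1111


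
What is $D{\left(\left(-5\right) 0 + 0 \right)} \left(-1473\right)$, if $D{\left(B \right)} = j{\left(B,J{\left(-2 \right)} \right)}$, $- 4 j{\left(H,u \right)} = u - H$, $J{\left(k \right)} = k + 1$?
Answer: $- \frac{1473}{4} \approx -368.25$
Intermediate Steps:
$J{\left(k \right)} = 1 + k$
$j{\left(H,u \right)} = - \frac{u}{4} + \frac{H}{4}$ ($j{\left(H,u \right)} = - \frac{u - H}{4} = - \frac{u}{4} + \frac{H}{4}$)
$D{\left(B \right)} = \frac{1}{4} + \frac{B}{4}$ ($D{\left(B \right)} = - \frac{1 - 2}{4} + \frac{B}{4} = \left(- \frac{1}{4}\right) \left(-1\right) + \frac{B}{4} = \frac{1}{4} + \frac{B}{4}$)
$D{\left(\left(-5\right) 0 + 0 \right)} \left(-1473\right) = \left(\frac{1}{4} + \frac{\left(-5\right) 0 + 0}{4}\right) \left(-1473\right) = \left(\frac{1}{4} + \frac{0 + 0}{4}\right) \left(-1473\right) = \left(\frac{1}{4} + \frac{1}{4} \cdot 0\right) \left(-1473\right) = \left(\frac{1}{4} + 0\right) \left(-1473\right) = \frac{1}{4} \left(-1473\right) = - \frac{1473}{4}$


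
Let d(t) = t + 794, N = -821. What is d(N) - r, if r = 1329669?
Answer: -1329696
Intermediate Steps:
d(t) = 794 + t
d(N) - r = (794 - 821) - 1*1329669 = -27 - 1329669 = -1329696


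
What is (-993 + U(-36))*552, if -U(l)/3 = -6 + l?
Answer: -478584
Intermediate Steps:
U(l) = 18 - 3*l (U(l) = -3*(-6 + l) = 18 - 3*l)
(-993 + U(-36))*552 = (-993 + (18 - 3*(-36)))*552 = (-993 + (18 + 108))*552 = (-993 + 126)*552 = -867*552 = -478584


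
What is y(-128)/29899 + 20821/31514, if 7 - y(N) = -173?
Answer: 628199599/942237086 ≈ 0.66671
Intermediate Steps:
y(N) = 180 (y(N) = 7 - 1*(-173) = 7 + 173 = 180)
y(-128)/29899 + 20821/31514 = 180/29899 + 20821/31514 = 628199599/942237086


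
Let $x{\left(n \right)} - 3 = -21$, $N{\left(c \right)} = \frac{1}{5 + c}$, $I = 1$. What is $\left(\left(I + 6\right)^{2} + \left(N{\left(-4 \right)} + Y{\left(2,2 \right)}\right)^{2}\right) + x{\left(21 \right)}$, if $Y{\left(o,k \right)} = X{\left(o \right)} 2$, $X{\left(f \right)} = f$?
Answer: $56$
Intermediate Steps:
$x{\left(n \right)} = -18$ ($x{\left(n \right)} = 3 - 21 = -18$)
$Y{\left(o,k \right)} = 2 o$ ($Y{\left(o,k \right)} = o 2 = 2 o$)
$\left(\left(I + 6\right)^{2} + \left(N{\left(-4 \right)} + Y{\left(2,2 \right)}\right)^{2}\right) + x{\left(21 \right)} = \left(\left(1 + 6\right)^{2} + \left(\frac{1}{5 - 4} + 2 \cdot 2\right)^{2}\right) - 18 = \left(7^{2} + \left(1^{-1} + 4\right)^{2}\right) - 18 = \left(49 + \left(1 + 4\right)^{2}\right) - 18 = \left(49 + 5^{2}\right) - 18 = \left(49 + 25\right) - 18 = 74 - 18 = 56$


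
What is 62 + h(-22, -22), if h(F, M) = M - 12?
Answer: 28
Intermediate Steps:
h(F, M) = -12 + M
62 + h(-22, -22) = 62 + (-12 - 22) = 62 - 34 = 28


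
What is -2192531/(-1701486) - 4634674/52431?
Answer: -2590292110901/29736870822 ≈ -87.107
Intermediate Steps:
-2192531/(-1701486) - 4634674/52431 = -2192531*(-1/1701486) - 4634674*1/52431 = 2192531/1701486 - 4634674/52431 = -2590292110901/29736870822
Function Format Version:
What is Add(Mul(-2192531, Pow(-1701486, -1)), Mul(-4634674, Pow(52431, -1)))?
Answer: Rational(-2590292110901, 29736870822) ≈ -87.107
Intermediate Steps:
Add(Mul(-2192531, Pow(-1701486, -1)), Mul(-4634674, Pow(52431, -1))) = Add(Mul(-2192531, Rational(-1, 1701486)), Mul(-4634674, Rational(1, 52431))) = Add(Rational(2192531, 1701486), Rational(-4634674, 52431)) = Rational(-2590292110901, 29736870822)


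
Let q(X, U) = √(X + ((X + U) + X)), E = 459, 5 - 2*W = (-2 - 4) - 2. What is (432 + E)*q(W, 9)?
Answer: 891*√114/2 ≈ 4756.6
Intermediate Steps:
W = 13/2 (W = 5/2 - ((-2 - 4) - 2)/2 = 5/2 - (-6 - 2)/2 = 5/2 - ½*(-8) = 5/2 + 4 = 13/2 ≈ 6.5000)
q(X, U) = √(U + 3*X) (q(X, U) = √(X + ((U + X) + X)) = √(X + (U + 2*X)) = √(U + 3*X))
(432 + E)*q(W, 9) = (432 + 459)*√(9 + 3*(13/2)) = 891*√(9 + 39/2) = 891*√(57/2) = 891*(√114/2) = 891*√114/2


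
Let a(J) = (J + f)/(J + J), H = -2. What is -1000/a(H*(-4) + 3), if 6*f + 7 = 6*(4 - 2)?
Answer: -132000/71 ≈ -1859.2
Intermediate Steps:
f = ⅚ (f = -7/6 + (6*(4 - 2))/6 = -7/6 + (6*2)/6 = -7/6 + (⅙)*12 = -7/6 + 2 = ⅚ ≈ 0.83333)
a(J) = (⅚ + J)/(2*J) (a(J) = (J + ⅚)/(J + J) = (⅚ + J)/((2*J)) = (⅚ + J)*(1/(2*J)) = (⅚ + J)/(2*J))
-1000/a(H*(-4) + 3) = -1000*12*(-2*(-4) + 3)/(5 + 6*(-2*(-4) + 3)) = -1000*12*(8 + 3)/(5 + 6*(8 + 3)) = -1000*132/(5 + 6*11) = -1000*132/(5 + 66) = -1000/((1/12)*(1/11)*71) = -1000/71/132 = -1000*132/71 = -132000/71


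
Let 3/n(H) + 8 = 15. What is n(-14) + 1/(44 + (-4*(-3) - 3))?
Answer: 166/371 ≈ 0.44744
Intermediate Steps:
n(H) = 3/7 (n(H) = 3/(-8 + 15) = 3/7)
n(-14) + 1/(44 + (-4*(-3) - 3)) = 3/7 + 1/(44 + (-4*(-3) - 3)) = 3/7 + 1/(44 + (12 - 3)) = 3/7 + 1/(44 + 9) = 3/7 + 1/53 = 166/371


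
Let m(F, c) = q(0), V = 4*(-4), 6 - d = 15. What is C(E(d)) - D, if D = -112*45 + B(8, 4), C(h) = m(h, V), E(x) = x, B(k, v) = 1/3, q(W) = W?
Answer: 15119/3 ≈ 5039.7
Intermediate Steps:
d = -9 (d = 6 - 1*15 = 6 - 15 = -9)
V = -16
B(k, v) = ⅓
m(F, c) = 0
C(h) = 0
D = -15119/3 (D = -112*45 + ⅓ = -5040 + ⅓ = -15119/3 ≈ -5039.7)
C(E(d)) - D = 0 - 1*(-15119/3) = 0 + 15119/3 = 15119/3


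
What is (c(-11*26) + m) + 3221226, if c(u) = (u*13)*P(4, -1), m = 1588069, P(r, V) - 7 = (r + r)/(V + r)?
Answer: 14320063/3 ≈ 4.7734e+6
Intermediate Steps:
P(r, V) = 7 + 2*r/(V + r) (P(r, V) = 7 + (r + r)/(V + r) = 7 + (2*r)/(V + r) = 7 + 2*r/(V + r))
c(u) = 377*u/3 (c(u) = (u*13)*((7*(-1) + 9*4)/(-1 + 4)) = (13*u)*((-7 + 36)/3) = (13*u)*((⅓)*29) = (13*u)*(29/3) = 377*u/3)
(c(-11*26) + m) + 3221226 = (377*(-11*26)/3 + 1588069) + 3221226 = ((377/3)*(-286) + 1588069) + 3221226 = (-107822/3 + 1588069) + 3221226 = 4656385/3 + 3221226 = 14320063/3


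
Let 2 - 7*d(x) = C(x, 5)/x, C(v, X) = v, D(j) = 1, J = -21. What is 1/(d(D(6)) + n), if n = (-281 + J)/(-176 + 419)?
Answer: -1701/1871 ≈ -0.90914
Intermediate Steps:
n = -302/243 (n = (-281 - 21)/(-176 + 419) = -302/243 ≈ -1.2428)
d(x) = 1/7 (d(x) = 2/7 - x/(7*x) = 2/7 - 1/7*1 = 2/7 - 1/7 = 1/7)
1/(d(D(6)) + n) = 1/(1/7 - 302/243) = 1/(-1871/1701) = -1701/1871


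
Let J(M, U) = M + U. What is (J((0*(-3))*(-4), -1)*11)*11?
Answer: -121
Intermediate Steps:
(J((0*(-3))*(-4), -1)*11)*11 = (((0*(-3))*(-4) - 1)*11)*11 = ((0*(-4) - 1)*11)*11 = ((0 - 1)*11)*11 = -1*11*11 = -11*11 = -121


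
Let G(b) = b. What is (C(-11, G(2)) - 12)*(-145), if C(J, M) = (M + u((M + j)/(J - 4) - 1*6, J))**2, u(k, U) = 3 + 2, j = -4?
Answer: -5365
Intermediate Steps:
u(k, U) = 5
C(J, M) = (5 + M)**2 (C(J, M) = (M + 5)**2 = (5 + M)**2)
(C(-11, G(2)) - 12)*(-145) = ((5 + 2)**2 - 12)*(-145) = (7**2 - 12)*(-145) = (49 - 12)*(-145) = 37*(-145) = -5365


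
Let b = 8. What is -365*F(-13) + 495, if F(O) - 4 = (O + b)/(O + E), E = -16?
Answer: -29810/29 ≈ -1027.9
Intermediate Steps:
F(O) = 4 + (8 + O)/(-16 + O) (F(O) = 4 + (O + 8)/(O - 16) = 4 + (8 + O)/(-16 + O))
-365*F(-13) + 495 = -365*(-56 + 5*(-13))/(-16 - 13) + 495 = -365*(-56 - 65)/(-29) + 495 = -(-365)*(-121)/29 + 495 = -365*121/29 + 495 = -44165/29 + 495 = -29810/29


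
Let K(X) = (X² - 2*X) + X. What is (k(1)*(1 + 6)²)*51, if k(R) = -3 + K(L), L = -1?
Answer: -2499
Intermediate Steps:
K(X) = X² - X
k(R) = -1 (k(R) = -3 - (-1 - 1) = -3 - 1*(-2) = -3 + 2 = -1)
(k(1)*(1 + 6)²)*51 = -(1 + 6)²*51 = -1*7²*51 = -1*49*51 = -49*51 = -2499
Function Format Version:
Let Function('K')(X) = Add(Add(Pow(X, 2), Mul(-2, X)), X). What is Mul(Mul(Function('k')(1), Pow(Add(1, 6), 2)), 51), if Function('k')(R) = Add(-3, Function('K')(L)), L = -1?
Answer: -2499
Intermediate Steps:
Function('K')(X) = Add(Pow(X, 2), Mul(-1, X))
Function('k')(R) = -1 (Function('k')(R) = Add(-3, Mul(-1, Add(-1, -1))) = Add(-3, Mul(-1, -2)) = Add(-3, 2) = -1)
Mul(Mul(Function('k')(1), Pow(Add(1, 6), 2)), 51) = Mul(Mul(-1, Pow(Add(1, 6), 2)), 51) = Mul(Mul(-1, Pow(7, 2)), 51) = Mul(Mul(-1, 49), 51) = Mul(-49, 51) = -2499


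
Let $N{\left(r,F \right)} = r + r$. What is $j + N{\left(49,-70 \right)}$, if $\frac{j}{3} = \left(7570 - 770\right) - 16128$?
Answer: $-27886$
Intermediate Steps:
$N{\left(r,F \right)} = 2 r$
$j = -27984$ ($j = 3 \left(\left(7570 - 770\right) - 16128\right) = 3 \left(6800 - 16128\right) = 3 \left(-9328\right) = -27984$)
$j + N{\left(49,-70 \right)} = -27984 + 2 \cdot 49 = -27984 + 98 = -27886$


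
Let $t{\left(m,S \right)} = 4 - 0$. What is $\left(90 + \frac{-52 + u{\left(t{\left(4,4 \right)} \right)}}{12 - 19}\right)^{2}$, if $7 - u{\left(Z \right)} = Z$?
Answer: $9409$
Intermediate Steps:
$t{\left(m,S \right)} = 4$ ($t{\left(m,S \right)} = 4 + 0 = 4$)
$u{\left(Z \right)} = 7 - Z$
$\left(90 + \frac{-52 + u{\left(t{\left(4,4 \right)} \right)}}{12 - 19}\right)^{2} = \left(90 + \frac{-52 + \left(7 - 4\right)}{12 - 19}\right)^{2} = \left(90 + \frac{-52 + \left(7 - 4\right)}{-7}\right)^{2} = \left(90 + \left(-52 + 3\right) \left(- \frac{1}{7}\right)\right)^{2} = \left(90 - -7\right)^{2} = \left(90 + 7\right)^{2} = 97^{2} = 9409$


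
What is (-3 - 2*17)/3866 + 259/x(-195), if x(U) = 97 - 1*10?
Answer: 998075/336342 ≈ 2.9674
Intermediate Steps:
x(U) = 87 (x(U) = 97 - 10 = 87)
(-3 - 2*17)/3866 + 259/x(-195) = (-3 - 2*17)/3866 + 259/87 = (-3 - 34)*(1/3866) + 259*(1/87) = -37*1/3866 + 259/87 = -37/3866 + 259/87 = 998075/336342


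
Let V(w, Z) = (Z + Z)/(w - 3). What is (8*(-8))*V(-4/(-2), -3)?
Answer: -384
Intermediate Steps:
V(w, Z) = 2*Z/(-3 + w) (V(w, Z) = (2*Z)/(-3 + w) = 2*Z/(-3 + w))
(8*(-8))*V(-4/(-2), -3) = (8*(-8))*(2*(-3)/(-3 - 4/(-2))) = -128*(-3)/(-3 - 4*(-½)) = -128*(-3)/(-3 + 2) = -128*(-3)/(-1) = -128*(-3)*(-1) = -64*6 = -384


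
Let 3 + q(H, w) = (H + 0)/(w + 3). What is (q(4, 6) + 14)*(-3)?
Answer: -103/3 ≈ -34.333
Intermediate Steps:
q(H, w) = -3 + H/(3 + w) (q(H, w) = -3 + (H + 0)/(w + 3) = -3 + H/(3 + w))
(q(4, 6) + 14)*(-3) = ((-9 + 4 - 3*6)/(3 + 6) + 14)*(-3) = ((-9 + 4 - 18)/9 + 14)*(-3) = ((⅑)*(-23) + 14)*(-3) = (-23/9 + 14)*(-3) = (103/9)*(-3) = -103/3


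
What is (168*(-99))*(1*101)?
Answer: -1679832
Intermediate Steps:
(168*(-99))*(1*101) = -16632*101 = -1679832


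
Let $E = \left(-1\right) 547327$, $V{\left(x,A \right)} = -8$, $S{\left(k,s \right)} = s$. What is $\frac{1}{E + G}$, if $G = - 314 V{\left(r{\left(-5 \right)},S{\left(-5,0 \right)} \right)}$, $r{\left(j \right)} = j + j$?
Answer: $- \frac{1}{544815} \approx -1.8355 \cdot 10^{-6}$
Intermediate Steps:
$r{\left(j \right)} = 2 j$
$E = -547327$
$G = 2512$ ($G = \left(-314\right) \left(-8\right) = 2512$)
$\frac{1}{E + G} = \frac{1}{-547327 + 2512} = \frac{1}{-544815} = - \frac{1}{544815}$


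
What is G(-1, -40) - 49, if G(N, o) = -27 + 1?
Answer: -75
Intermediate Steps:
G(N, o) = -26
G(-1, -40) - 49 = -26 - 49 = -75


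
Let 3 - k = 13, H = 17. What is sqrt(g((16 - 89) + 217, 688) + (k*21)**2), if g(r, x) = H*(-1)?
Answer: sqrt(44083) ≈ 209.96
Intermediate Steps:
k = -10 (k = 3 - 1*13 = 3 - 13 = -10)
g(r, x) = -17 (g(r, x) = 17*(-1) = -17)
sqrt(g((16 - 89) + 217, 688) + (k*21)**2) = sqrt(-17 + (-10*21)**2) = sqrt(-17 + (-210)**2) = sqrt(-17 + 44100) = sqrt(44083)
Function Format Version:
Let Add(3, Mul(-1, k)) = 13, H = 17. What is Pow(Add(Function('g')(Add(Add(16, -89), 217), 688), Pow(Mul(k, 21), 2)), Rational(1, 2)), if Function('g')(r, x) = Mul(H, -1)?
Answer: Pow(44083, Rational(1, 2)) ≈ 209.96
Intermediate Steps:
k = -10 (k = Add(3, Mul(-1, 13)) = Add(3, -13) = -10)
Function('g')(r, x) = -17 (Function('g')(r, x) = Mul(17, -1) = -17)
Pow(Add(Function('g')(Add(Add(16, -89), 217), 688), Pow(Mul(k, 21), 2)), Rational(1, 2)) = Pow(Add(-17, Pow(Mul(-10, 21), 2)), Rational(1, 2)) = Pow(Add(-17, Pow(-210, 2)), Rational(1, 2)) = Pow(Add(-17, 44100), Rational(1, 2)) = Pow(44083, Rational(1, 2))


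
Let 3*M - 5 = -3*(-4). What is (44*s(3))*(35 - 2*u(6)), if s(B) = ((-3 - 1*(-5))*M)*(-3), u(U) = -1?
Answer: -55352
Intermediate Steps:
M = 17/3 (M = 5/3 + (-3*(-4))/3 = 5/3 + (1/3)*12 = 5/3 + 4 = 17/3 ≈ 5.6667)
s(B) = -34 (s(B) = ((-3 - 1*(-5))*(17/3))*(-3) = ((-3 + 5)*(17/3))*(-3) = (2*(17/3))*(-3) = (34/3)*(-3) = -34)
(44*s(3))*(35 - 2*u(6)) = (44*(-34))*(35 - 2*(-1)) = -1496*(35 + 2) = -1496*37 = -55352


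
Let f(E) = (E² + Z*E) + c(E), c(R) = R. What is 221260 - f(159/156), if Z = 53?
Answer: 598135407/2704 ≈ 2.2120e+5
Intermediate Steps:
f(E) = E² + 54*E (f(E) = (E² + 53*E) + E = E² + 54*E)
221260 - f(159/156) = 221260 - 159/156*(54 + 159/156) = 221260 - 159*(1/156)*(54 + 159*(1/156)) = 221260 - 53*(54 + 53/52)/52 = 221260 - 53*2861/(52*52) = 221260 - 1*151633/2704 = 221260 - 151633/2704 = 598135407/2704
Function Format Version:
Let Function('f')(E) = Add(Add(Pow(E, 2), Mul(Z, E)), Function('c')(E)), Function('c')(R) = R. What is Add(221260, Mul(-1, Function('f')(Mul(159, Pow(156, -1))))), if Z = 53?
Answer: Rational(598135407, 2704) ≈ 2.2120e+5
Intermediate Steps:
Function('f')(E) = Add(Pow(E, 2), Mul(54, E)) (Function('f')(E) = Add(Add(Pow(E, 2), Mul(53, E)), E) = Add(Pow(E, 2), Mul(54, E)))
Add(221260, Mul(-1, Function('f')(Mul(159, Pow(156, -1))))) = Add(221260, Mul(-1, Mul(Mul(159, Pow(156, -1)), Add(54, Mul(159, Pow(156, -1)))))) = Add(221260, Mul(-1, Mul(Mul(159, Rational(1, 156)), Add(54, Mul(159, Rational(1, 156)))))) = Add(221260, Mul(-1, Mul(Rational(53, 52), Add(54, Rational(53, 52))))) = Add(221260, Mul(-1, Mul(Rational(53, 52), Rational(2861, 52)))) = Add(221260, Mul(-1, Rational(151633, 2704))) = Add(221260, Rational(-151633, 2704)) = Rational(598135407, 2704)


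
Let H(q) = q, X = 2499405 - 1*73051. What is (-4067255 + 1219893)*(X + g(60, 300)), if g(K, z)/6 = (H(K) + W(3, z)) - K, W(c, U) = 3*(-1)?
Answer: -6908656925632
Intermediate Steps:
X = 2426354 (X = 2499405 - 73051 = 2426354)
W(c, U) = -3
g(K, z) = -18 (g(K, z) = 6*((K - 3) - K) = 6*((-3 + K) - K) = 6*(-3) = -18)
(-4067255 + 1219893)*(X + g(60, 300)) = (-4067255 + 1219893)*(2426354 - 18) = -2847362*2426336 = -6908656925632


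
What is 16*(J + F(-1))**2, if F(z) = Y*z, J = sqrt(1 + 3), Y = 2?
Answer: 0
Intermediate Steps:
J = 2 (J = sqrt(4) = 2)
F(z) = 2*z
16*(J + F(-1))**2 = 16*(2 + 2*(-1))**2 = 16*(2 - 2)**2 = 16*0**2 = 16*0 = 0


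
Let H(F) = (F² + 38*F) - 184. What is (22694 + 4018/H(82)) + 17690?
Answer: 194975961/4828 ≈ 40384.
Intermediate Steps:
H(F) = -184 + F² + 38*F
(22694 + 4018/H(82)) + 17690 = (22694 + 4018/(-184 + 82² + 38*82)) + 17690 = (22694 + 4018/(-184 + 6724 + 3116)) + 17690 = (22694 + 4018/9656) + 17690 = (22694 + 4018*(1/9656)) + 17690 = (22694 + 2009/4828) + 17690 = 109568641/4828 + 17690 = 194975961/4828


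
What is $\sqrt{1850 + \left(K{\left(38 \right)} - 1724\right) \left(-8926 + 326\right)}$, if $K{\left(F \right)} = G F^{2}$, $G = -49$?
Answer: $5 \sqrt{24933194} \approx 24967.0$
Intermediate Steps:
$K{\left(F \right)} = - 49 F^{2}$
$\sqrt{1850 + \left(K{\left(38 \right)} - 1724\right) \left(-8926 + 326\right)} = \sqrt{1850 + \left(- 49 \cdot 38^{2} - 1724\right) \left(-8926 + 326\right)} = \sqrt{1850 + \left(\left(-49\right) 1444 - 1724\right) \left(-8600\right)} = \sqrt{1850 + \left(-70756 - 1724\right) \left(-8600\right)} = \sqrt{1850 - -623328000} = \sqrt{1850 + 623328000} = \sqrt{623329850} = 5 \sqrt{24933194}$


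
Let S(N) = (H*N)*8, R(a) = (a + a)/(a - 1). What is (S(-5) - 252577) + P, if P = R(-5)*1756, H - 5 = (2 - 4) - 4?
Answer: -748831/3 ≈ -2.4961e+5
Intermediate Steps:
H = -1 (H = 5 + ((2 - 4) - 4) = 5 + (-2 - 4) = 5 - 6 = -1)
R(a) = 2*a/(-1 + a) (R(a) = (2*a)/(-1 + a) = 2*a/(-1 + a))
S(N) = -8*N (S(N) = -N*8 = -8*N)
P = 8780/3 (P = (2*(-5)/(-1 - 5))*1756 = (2*(-5)/(-6))*1756 = (2*(-5)*(-1/6))*1756 = (5/3)*1756 = 8780/3 ≈ 2926.7)
(S(-5) - 252577) + P = (-8*(-5) - 252577) + 8780/3 = (40 - 252577) + 8780/3 = -252537 + 8780/3 = -748831/3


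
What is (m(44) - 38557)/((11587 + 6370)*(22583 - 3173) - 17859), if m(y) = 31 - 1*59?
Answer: -38585/348527511 ≈ -0.00011071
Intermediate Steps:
m(y) = -28 (m(y) = 31 - 59 = -28)
(m(44) - 38557)/((11587 + 6370)*(22583 - 3173) - 17859) = (-28 - 38557)/((11587 + 6370)*(22583 - 3173) - 17859) = -38585/(17957*19410 - 17859) = -38585/(348545370 - 17859) = -38585/348527511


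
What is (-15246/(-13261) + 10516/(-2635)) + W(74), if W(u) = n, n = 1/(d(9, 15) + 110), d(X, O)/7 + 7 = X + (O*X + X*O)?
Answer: -199913901789/70374668290 ≈ -2.8407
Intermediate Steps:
d(X, O) = -49 + 7*X + 14*O*X (d(X, O) = -49 + 7*(X + (O*X + X*O)) = -49 + 7*(X + (O*X + O*X)) = -49 + 7*(X + 2*O*X) = -49 + (7*X + 14*O*X) = -49 + 7*X + 14*O*X)
n = 1/2014 (n = 1/((-49 + 7*9 + 14*15*9) + 110) = 1/((-49 + 63 + 1890) + 110) = 1/(1904 + 110) = 1/2014 ≈ 0.00049652)
W(u) = 1/2014
(-15246/(-13261) + 10516/(-2635)) + W(74) = (-15246/(-13261) + 10516/(-2635)) + 1/2014 = (-15246*(-1/13261) + 10516*(-1/2635)) + 1/2014 = (15246/13261 - 10516/2635) + 1/2014 = -99279466/34942735 + 1/2014 = -199913901789/70374668290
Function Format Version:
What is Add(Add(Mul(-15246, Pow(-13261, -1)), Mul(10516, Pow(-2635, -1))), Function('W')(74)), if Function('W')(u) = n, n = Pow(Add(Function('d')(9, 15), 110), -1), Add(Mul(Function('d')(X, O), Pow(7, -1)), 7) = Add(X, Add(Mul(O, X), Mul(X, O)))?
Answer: Rational(-199913901789, 70374668290) ≈ -2.8407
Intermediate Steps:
Function('d')(X, O) = Add(-49, Mul(7, X), Mul(14, O, X)) (Function('d')(X, O) = Add(-49, Mul(7, Add(X, Add(Mul(O, X), Mul(X, O))))) = Add(-49, Mul(7, Add(X, Add(Mul(O, X), Mul(O, X))))) = Add(-49, Mul(7, Add(X, Mul(2, O, X)))) = Add(-49, Add(Mul(7, X), Mul(14, O, X))) = Add(-49, Mul(7, X), Mul(14, O, X)))
n = Rational(1, 2014) (n = Pow(Add(Add(-49, Mul(7, 9), Mul(14, 15, 9)), 110), -1) = Pow(Add(Add(-49, 63, 1890), 110), -1) = Pow(Add(1904, 110), -1) = Pow(2014, -1) = Rational(1, 2014) ≈ 0.00049652)
Function('W')(u) = Rational(1, 2014)
Add(Add(Mul(-15246, Pow(-13261, -1)), Mul(10516, Pow(-2635, -1))), Function('W')(74)) = Add(Add(Mul(-15246, Pow(-13261, -1)), Mul(10516, Pow(-2635, -1))), Rational(1, 2014)) = Add(Add(Mul(-15246, Rational(-1, 13261)), Mul(10516, Rational(-1, 2635))), Rational(1, 2014)) = Add(Add(Rational(15246, 13261), Rational(-10516, 2635)), Rational(1, 2014)) = Add(Rational(-99279466, 34942735), Rational(1, 2014)) = Rational(-199913901789, 70374668290)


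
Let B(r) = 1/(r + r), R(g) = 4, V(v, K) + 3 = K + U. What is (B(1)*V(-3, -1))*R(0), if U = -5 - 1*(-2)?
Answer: -14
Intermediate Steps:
U = -3 (U = -5 + 2 = -3)
V(v, K) = -6 + K (V(v, K) = -3 + (K - 3) = -3 + (-3 + K) = -6 + K)
B(r) = 1/(2*r)
(B(1)*V(-3, -1))*R(0) = (((½)/1)*(-6 - 1))*4 = (((½)*1)*(-7))*4 = ((½)*(-7))*4 = -7/2*4 = -14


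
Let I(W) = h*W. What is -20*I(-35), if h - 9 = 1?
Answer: 7000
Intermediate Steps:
h = 10 (h = 9 + 1 = 10)
I(W) = 10*W
-20*I(-35) = -200*(-35) = -20*(-350) = 7000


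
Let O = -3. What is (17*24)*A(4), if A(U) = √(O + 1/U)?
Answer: 204*I*√11 ≈ 676.59*I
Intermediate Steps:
A(U) = √(-3 + 1/U)
(17*24)*A(4) = (17*24)*√(-3 + 1/4) = 408*√(-3 + ¼) = 408*√(-11/4) = 408*(I*√11/2) = 204*I*√11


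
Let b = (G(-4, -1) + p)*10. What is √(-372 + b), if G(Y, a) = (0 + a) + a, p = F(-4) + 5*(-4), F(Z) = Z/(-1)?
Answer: 2*I*√138 ≈ 23.495*I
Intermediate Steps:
F(Z) = -Z (F(Z) = Z*(-1) = -Z)
p = -16 (p = -1*(-4) + 5*(-4) = 4 - 20 = -16)
G(Y, a) = 2*a (G(Y, a) = a + a = 2*a)
b = -180 (b = (2*(-1) - 16)*10 = (-2 - 16)*10 = -18*10 = -180)
√(-372 + b) = √(-372 - 180) = √(-552) = 2*I*√138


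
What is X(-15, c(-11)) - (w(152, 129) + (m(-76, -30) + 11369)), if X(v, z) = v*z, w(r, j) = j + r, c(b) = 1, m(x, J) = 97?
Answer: -11762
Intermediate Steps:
X(-15, c(-11)) - (w(152, 129) + (m(-76, -30) + 11369)) = -15*1 - ((129 + 152) + (97 + 11369)) = -15 - (281 + 11466) = -15 - 1*11747 = -15 - 11747 = -11762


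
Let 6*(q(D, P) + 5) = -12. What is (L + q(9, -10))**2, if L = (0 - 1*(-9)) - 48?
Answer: 2116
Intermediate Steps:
L = -39 (L = (0 + 9) - 48 = 9 - 48 = -39)
q(D, P) = -7 (q(D, P) = -5 + (1/6)*(-12) = -5 - 2 = -7)
(L + q(9, -10))**2 = (-39 - 7)**2 = (-46)**2 = 2116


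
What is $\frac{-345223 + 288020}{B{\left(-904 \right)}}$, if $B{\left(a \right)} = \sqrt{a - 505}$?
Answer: $\frac{57203 i \sqrt{1409}}{1409} \approx 1523.9 i$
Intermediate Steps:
$B{\left(a \right)} = \sqrt{-505 + a}$
$\frac{-345223 + 288020}{B{\left(-904 \right)}} = \frac{-345223 + 288020}{\sqrt{-505 - 904}} = - \frac{57203}{\sqrt{-1409}} = - \frac{57203}{i \sqrt{1409}} = - 57203 \left(- \frac{i \sqrt{1409}}{1409}\right) = \frac{57203 i \sqrt{1409}}{1409}$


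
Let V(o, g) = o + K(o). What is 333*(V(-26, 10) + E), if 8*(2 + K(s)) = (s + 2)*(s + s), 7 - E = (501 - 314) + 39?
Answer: -30303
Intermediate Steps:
E = -219 (E = 7 - ((501 - 314) + 39) = 7 - (187 + 39) = 7 - 1*226 = 7 - 226 = -219)
K(s) = -2 + s*(2 + s)/4 (K(s) = -2 + ((s + 2)*(s + s))/8 = -2 + ((2 + s)*(2*s))/8 = -2 + (2*s*(2 + s))/8 = -2 + s*(2 + s)/4)
V(o, g) = -2 + o²/4 + 3*o/2 (V(o, g) = o + (-2 + o/2 + o²/4) = -2 + o²/4 + 3*o/2)
333*(V(-26, 10) + E) = 333*((-2 + (¼)*(-26)² + (3/2)*(-26)) - 219) = 333*((-2 + (¼)*676 - 39) - 219) = 333*((-2 + 169 - 39) - 219) = 333*(128 - 219) = 333*(-91) = -30303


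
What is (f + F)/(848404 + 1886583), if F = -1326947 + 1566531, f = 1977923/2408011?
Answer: 576922885347/6585878780857 ≈ 0.087600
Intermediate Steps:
f = 1977923/2408011 (f = 1977923*(1/2408011) = 1977923/2408011 ≈ 0.82139)
F = 239584
(f + F)/(848404 + 1886583) = (1977923/2408011 + 239584)/(848404 + 1886583) = (576922885347/2408011)/2734987 = (576922885347/2408011)*(1/2734987) = 576922885347/6585878780857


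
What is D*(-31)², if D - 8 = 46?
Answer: 51894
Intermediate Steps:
D = 54 (D = 8 + 46 = 54)
D*(-31)² = 54*(-31)² = 54*961 = 51894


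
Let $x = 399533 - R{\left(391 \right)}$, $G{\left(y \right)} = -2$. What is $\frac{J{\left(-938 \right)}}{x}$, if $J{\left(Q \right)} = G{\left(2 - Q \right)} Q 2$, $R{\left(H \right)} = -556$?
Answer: $\frac{3752}{400089} \approx 0.0093779$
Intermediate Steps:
$J{\left(Q \right)} = - 4 Q$ ($J{\left(Q \right)} = - 2 Q 2 = - 4 Q$)
$x = 400089$ ($x = 399533 - -556 = 399533 + 556 = 400089$)
$\frac{J{\left(-938 \right)}}{x} = \frac{\left(-4\right) \left(-938\right)}{400089} = 3752 \cdot \frac{1}{400089} = \frac{3752}{400089}$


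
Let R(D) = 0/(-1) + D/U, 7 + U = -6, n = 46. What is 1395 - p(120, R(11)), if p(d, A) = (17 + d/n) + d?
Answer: 28874/23 ≈ 1255.4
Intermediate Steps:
U = -13 (U = -7 - 6 = -13)
R(D) = -D/13 (R(D) = 0/(-1) + D/(-13) = 0*(-1) + D*(-1/13) = 0 - D/13 = -D/13)
p(d, A) = 17 + 47*d/46 (p(d, A) = (17 + d/46) + d = 17 + 47*d/46)
1395 - p(120, R(11)) = 1395 - (17 + (47/46)*120) = 1395 - (17 + 2820/23) = 1395 - 1*3211/23 = 1395 - 3211/23 = 28874/23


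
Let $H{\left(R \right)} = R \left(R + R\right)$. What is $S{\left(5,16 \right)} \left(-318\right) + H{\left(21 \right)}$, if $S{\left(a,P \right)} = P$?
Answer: $-4206$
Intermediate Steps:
$H{\left(R \right)} = 2 R^{2}$ ($H{\left(R \right)} = R 2 R = 2 R^{2}$)
$S{\left(5,16 \right)} \left(-318\right) + H{\left(21 \right)} = 16 \left(-318\right) + 2 \cdot 21^{2} = -5088 + 2 \cdot 441 = -5088 + 882 = -4206$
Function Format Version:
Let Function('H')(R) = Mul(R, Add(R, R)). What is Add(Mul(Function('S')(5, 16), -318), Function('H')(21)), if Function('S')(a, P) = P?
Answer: -4206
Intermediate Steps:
Function('H')(R) = Mul(2, Pow(R, 2)) (Function('H')(R) = Mul(R, Mul(2, R)) = Mul(2, Pow(R, 2)))
Add(Mul(Function('S')(5, 16), -318), Function('H')(21)) = Add(Mul(16, -318), Mul(2, Pow(21, 2))) = Add(-5088, Mul(2, 441)) = Add(-5088, 882) = -4206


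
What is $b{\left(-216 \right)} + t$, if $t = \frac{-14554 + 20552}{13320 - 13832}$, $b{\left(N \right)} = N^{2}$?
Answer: $\frac{11940937}{256} \approx 46644.0$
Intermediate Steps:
$t = - \frac{2999}{256}$ ($t = \frac{5998}{-512} = 5998 \left(- \frac{1}{512}\right) = - \frac{2999}{256} \approx -11.715$)
$b{\left(-216 \right)} + t = \left(-216\right)^{2} - \frac{2999}{256} = 46656 - \frac{2999}{256} = \frac{11940937}{256}$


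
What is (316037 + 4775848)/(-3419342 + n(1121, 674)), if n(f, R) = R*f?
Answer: -5091885/2663788 ≈ -1.9115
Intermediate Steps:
(316037 + 4775848)/(-3419342 + n(1121, 674)) = (316037 + 4775848)/(-3419342 + 674*1121) = 5091885/(-3419342 + 755554) = 5091885/(-2663788) = 5091885*(-1/2663788) = -5091885/2663788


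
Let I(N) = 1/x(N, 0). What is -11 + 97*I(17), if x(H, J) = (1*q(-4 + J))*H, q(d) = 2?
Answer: -277/34 ≈ -8.1471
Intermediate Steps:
x(H, J) = 2*H (x(H, J) = (1*2)*H = 2*H)
I(N) = 1/(2*N)
-11 + 97*I(17) = -11 + 97*((½)/17) = -11 + 97*((½)*(1/17)) = -11 + 97*(1/34) = -11 + 97/34 = -277/34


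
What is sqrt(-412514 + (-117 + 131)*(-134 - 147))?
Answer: 24*I*sqrt(723) ≈ 645.33*I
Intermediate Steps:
sqrt(-412514 + (-117 + 131)*(-134 - 147)) = sqrt(-412514 + 14*(-281)) = sqrt(-412514 - 3934) = sqrt(-416448) = 24*I*sqrt(723)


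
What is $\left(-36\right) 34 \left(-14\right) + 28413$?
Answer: $45549$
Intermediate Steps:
$\left(-36\right) 34 \left(-14\right) + 28413 = \left(-1224\right) \left(-14\right) + 28413 = 17136 + 28413 = 45549$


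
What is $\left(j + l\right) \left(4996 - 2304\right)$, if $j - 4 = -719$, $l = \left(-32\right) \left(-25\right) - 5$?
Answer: $215360$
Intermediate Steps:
$l = 795$ ($l = 800 - 5 = 795$)
$j = -715$ ($j = 4 - 719 = -715$)
$\left(j + l\right) \left(4996 - 2304\right) = \left(-715 + 795\right) \left(4996 - 2304\right) = 80 \left(4996 - 2304\right) = 80 \cdot 2692 = 215360$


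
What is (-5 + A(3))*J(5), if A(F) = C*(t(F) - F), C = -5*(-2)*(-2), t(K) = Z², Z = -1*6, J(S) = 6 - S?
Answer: -665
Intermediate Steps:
Z = -6
t(K) = 36 (t(K) = (-6)² = 36)
C = -20 (C = 10*(-2) = -20)
A(F) = -720 + 20*F (A(F) = -20*(36 - F) = -720 + 20*F)
(-5 + A(3))*J(5) = (-5 + (-720 + 20*3))*(6 - 1*5) = (-5 + (-720 + 60))*(6 - 5) = (-5 - 660)*1 = -665*1 = -665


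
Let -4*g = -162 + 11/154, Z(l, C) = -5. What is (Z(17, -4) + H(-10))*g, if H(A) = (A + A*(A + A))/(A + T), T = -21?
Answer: -782115/1736 ≈ -450.53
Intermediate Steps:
H(A) = (A + 2*A²)/(-21 + A) (H(A) = (A + A*(A + A))/(A - 21) = (A + A*(2*A))/(-21 + A) = (A + 2*A²)/(-21 + A))
g = 2267/56 (g = -(-162 + 11/154)/4 = -(-162 + 11*(1/154))/4 = -(-162 + 1/14)/4 = -¼*(-2267/14) = 2267/56 ≈ 40.482)
(Z(17, -4) + H(-10))*g = (-5 - 10*(1 + 2*(-10))/(-21 - 10))*(2267/56) = (-5 - 10*(1 - 20)/(-31))*(2267/56) = (-5 - 10*(-1/31)*(-19))*(2267/56) = (-5 - 190/31)*(2267/56) = -345/31*2267/56 = -782115/1736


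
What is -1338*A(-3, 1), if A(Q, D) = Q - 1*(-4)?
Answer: -1338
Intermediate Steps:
A(Q, D) = 4 + Q (A(Q, D) = Q + 4 = 4 + Q)
-1338*A(-3, 1) = -1338*(4 - 3) = -1338*1 = -1338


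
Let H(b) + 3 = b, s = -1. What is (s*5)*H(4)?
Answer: -5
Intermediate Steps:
H(b) = -3 + b
(s*5)*H(4) = (-1*5)*(-3 + 4) = -5*1 = -5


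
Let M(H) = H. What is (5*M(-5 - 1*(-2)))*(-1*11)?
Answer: 165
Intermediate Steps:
(5*M(-5 - 1*(-2)))*(-1*11) = (5*(-5 - 1*(-2)))*(-1*11) = (5*(-5 + 2))*(-11) = (5*(-3))*(-11) = -15*(-11) = 165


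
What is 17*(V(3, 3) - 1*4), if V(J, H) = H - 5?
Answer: -102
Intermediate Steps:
V(J, H) = -5 + H
17*(V(3, 3) - 1*4) = 17*((-5 + 3) - 1*4) = 17*(-2 - 4) = 17*(-6) = -102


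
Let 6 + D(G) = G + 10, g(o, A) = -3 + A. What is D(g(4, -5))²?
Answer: 16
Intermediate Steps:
D(G) = 4 + G (D(G) = -6 + (G + 10) = -6 + (10 + G) = 4 + G)
D(g(4, -5))² = (4 + (-3 - 5))² = (4 - 8)² = (-4)² = 16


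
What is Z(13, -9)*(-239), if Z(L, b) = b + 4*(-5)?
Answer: 6931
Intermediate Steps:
Z(L, b) = -20 + b (Z(L, b) = b - 20 = -20 + b)
Z(13, -9)*(-239) = (-20 - 9)*(-239) = -29*(-239) = 6931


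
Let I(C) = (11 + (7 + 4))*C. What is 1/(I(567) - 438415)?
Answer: -1/425941 ≈ -2.3477e-6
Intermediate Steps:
I(C) = 22*C (I(C) = (11 + 11)*C = 22*C)
1/(I(567) - 438415) = 1/(22*567 - 438415) = 1/(12474 - 438415) = 1/(-425941) = -1/425941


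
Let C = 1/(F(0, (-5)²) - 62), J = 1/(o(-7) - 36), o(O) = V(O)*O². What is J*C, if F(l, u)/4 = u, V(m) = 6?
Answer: 1/9804 ≈ 0.00010200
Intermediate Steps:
F(l, u) = 4*u
o(O) = 6*O²
J = 1/258 (J = 1/(6*(-7)² - 36) = 1/(6*49 - 36) = 1/(294 - 36) = 1/258 ≈ 0.0038760)
C = 1/38 (C = 1/(4*(-5)² - 62) = 1/(4*25 - 62) = 1/(100 - 62) = 1/38 ≈ 0.026316)
J*C = (1/258)*(1/38) = 1/9804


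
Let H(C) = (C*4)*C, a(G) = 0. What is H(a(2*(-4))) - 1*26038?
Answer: -26038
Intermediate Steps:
H(C) = 4*C² (H(C) = (4*C)*C = 4*C²)
H(a(2*(-4))) - 1*26038 = 4*0² - 1*26038 = 4*0 - 26038 = 0 - 26038 = -26038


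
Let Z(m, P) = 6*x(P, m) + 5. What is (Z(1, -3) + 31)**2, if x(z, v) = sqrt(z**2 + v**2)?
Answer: 1656 + 432*sqrt(10) ≈ 3022.1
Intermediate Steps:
x(z, v) = sqrt(v**2 + z**2)
Z(m, P) = 5 + 6*sqrt(P**2 + m**2) (Z(m, P) = 6*sqrt(m**2 + P**2) + 5 = 6*sqrt(P**2 + m**2) + 5 = 5 + 6*sqrt(P**2 + m**2))
(Z(1, -3) + 31)**2 = ((5 + 6*sqrt((-3)**2 + 1**2)) + 31)**2 = ((5 + 6*sqrt(9 + 1)) + 31)**2 = ((5 + 6*sqrt(10)) + 31)**2 = (36 + 6*sqrt(10))**2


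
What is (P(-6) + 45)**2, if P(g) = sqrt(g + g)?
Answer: 2013 + 180*I*sqrt(3) ≈ 2013.0 + 311.77*I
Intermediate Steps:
P(g) = sqrt(2)*sqrt(g) (P(g) = sqrt(2*g) = sqrt(2)*sqrt(g))
(P(-6) + 45)**2 = (sqrt(2)*sqrt(-6) + 45)**2 = (sqrt(2)*(I*sqrt(6)) + 45)**2 = (2*I*sqrt(3) + 45)**2 = (45 + 2*I*sqrt(3))**2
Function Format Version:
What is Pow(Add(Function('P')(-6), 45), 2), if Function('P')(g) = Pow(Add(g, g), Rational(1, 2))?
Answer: Add(2013, Mul(180, I, Pow(3, Rational(1, 2)))) ≈ Add(2013.0, Mul(311.77, I))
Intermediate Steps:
Function('P')(g) = Mul(Pow(2, Rational(1, 2)), Pow(g, Rational(1, 2))) (Function('P')(g) = Pow(Mul(2, g), Rational(1, 2)) = Mul(Pow(2, Rational(1, 2)), Pow(g, Rational(1, 2))))
Pow(Add(Function('P')(-6), 45), 2) = Pow(Add(Mul(Pow(2, Rational(1, 2)), Pow(-6, Rational(1, 2))), 45), 2) = Pow(Add(Mul(Pow(2, Rational(1, 2)), Mul(I, Pow(6, Rational(1, 2)))), 45), 2) = Pow(Add(Mul(2, I, Pow(3, Rational(1, 2))), 45), 2) = Pow(Add(45, Mul(2, I, Pow(3, Rational(1, 2)))), 2)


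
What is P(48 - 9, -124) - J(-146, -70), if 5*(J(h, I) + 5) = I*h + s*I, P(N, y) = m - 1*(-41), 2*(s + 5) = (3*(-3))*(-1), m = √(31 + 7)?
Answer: -2005 + √38 ≈ -1998.8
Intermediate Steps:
m = √38 ≈ 6.1644
s = -½ (s = -5 + ((3*(-3))*(-1))/2 = -5 + (-9*(-1))/2 = -5 + (½)*9 = -5 + 9/2 = -½ ≈ -0.50000)
P(N, y) = 41 + √38 (P(N, y) = √38 - 1*(-41) = √38 + 41 = 41 + √38)
J(h, I) = -5 - I/10 + I*h/5 (J(h, I) = -5 + (I*h - I/2)/5 = -5 + (-I/2 + I*h)/5 = -5 + (-I/10 + I*h/5) = -5 - I/10 + I*h/5)
P(48 - 9, -124) - J(-146, -70) = (41 + √38) - (-5 - ⅒*(-70) + (⅕)*(-70)*(-146)) = (41 + √38) - (-5 + 7 + 2044) = (41 + √38) - 1*2046 = (41 + √38) - 2046 = -2005 + √38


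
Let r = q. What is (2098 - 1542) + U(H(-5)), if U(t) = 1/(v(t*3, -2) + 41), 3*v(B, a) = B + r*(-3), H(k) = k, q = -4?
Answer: 22241/40 ≈ 556.03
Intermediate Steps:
r = -4
v(B, a) = 4 + B/3 (v(B, a) = (B - 4*(-3))/3 = (B + 12)/3 = (12 + B)/3 = 4 + B/3)
U(t) = 1/(45 + t) (U(t) = 1/((4 + (t*3)/3) + 41) = 1/((4 + (3*t)/3) + 41) = 1/((4 + t) + 41) = 1/(45 + t))
(2098 - 1542) + U(H(-5)) = (2098 - 1542) + 1/(45 - 5) = 556 + 1/40 = 22241/40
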